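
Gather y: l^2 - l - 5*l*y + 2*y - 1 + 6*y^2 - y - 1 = l^2 - l + 6*y^2 + y*(1 - 5*l) - 2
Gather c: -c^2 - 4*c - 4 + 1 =-c^2 - 4*c - 3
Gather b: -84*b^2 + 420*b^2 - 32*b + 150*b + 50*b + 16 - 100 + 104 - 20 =336*b^2 + 168*b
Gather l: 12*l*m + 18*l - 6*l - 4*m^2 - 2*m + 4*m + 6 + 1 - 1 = l*(12*m + 12) - 4*m^2 + 2*m + 6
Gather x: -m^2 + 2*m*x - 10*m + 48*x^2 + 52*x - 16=-m^2 - 10*m + 48*x^2 + x*(2*m + 52) - 16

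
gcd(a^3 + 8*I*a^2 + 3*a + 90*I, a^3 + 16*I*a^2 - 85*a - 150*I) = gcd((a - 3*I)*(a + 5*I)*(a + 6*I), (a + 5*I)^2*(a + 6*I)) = a^2 + 11*I*a - 30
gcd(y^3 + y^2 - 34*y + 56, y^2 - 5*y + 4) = y - 4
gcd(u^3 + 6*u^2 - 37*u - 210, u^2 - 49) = u + 7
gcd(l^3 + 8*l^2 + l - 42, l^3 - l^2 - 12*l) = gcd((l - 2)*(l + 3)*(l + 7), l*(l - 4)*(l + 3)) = l + 3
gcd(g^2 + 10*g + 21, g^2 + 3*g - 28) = g + 7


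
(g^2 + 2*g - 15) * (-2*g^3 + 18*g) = -2*g^5 - 4*g^4 + 48*g^3 + 36*g^2 - 270*g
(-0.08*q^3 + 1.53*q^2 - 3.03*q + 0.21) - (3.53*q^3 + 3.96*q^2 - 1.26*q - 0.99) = -3.61*q^3 - 2.43*q^2 - 1.77*q + 1.2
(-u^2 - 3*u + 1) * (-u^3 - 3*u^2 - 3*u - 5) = u^5 + 6*u^4 + 11*u^3 + 11*u^2 + 12*u - 5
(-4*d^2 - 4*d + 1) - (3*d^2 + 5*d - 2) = -7*d^2 - 9*d + 3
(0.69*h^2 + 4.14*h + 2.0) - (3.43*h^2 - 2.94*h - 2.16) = -2.74*h^2 + 7.08*h + 4.16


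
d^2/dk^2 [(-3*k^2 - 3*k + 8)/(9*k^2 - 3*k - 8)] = 24*(-27*k^3 + 108*k^2 - 108*k + 44)/(729*k^6 - 729*k^5 - 1701*k^4 + 1269*k^3 + 1512*k^2 - 576*k - 512)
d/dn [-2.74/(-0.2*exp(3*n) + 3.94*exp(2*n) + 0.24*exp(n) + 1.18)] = (-1.644*exp(2*n) + 21.5912*exp(n) + 0.6576)*exp(n)/(-0.2*exp(3*n) + 3.94*exp(2*n) + 0.24*exp(n) + 1.18)^2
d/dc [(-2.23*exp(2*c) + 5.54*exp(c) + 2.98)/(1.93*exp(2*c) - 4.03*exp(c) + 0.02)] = (-1.7053*exp(2*c) - 11.592*exp(c) + 12.1202)*exp(c)/(3.7249*exp(4*c) - 15.5558*exp(3*c) + 16.3181*exp(2*c) - 0.1612*exp(c) + 0.0004)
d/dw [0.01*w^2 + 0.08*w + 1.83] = 0.02*w + 0.08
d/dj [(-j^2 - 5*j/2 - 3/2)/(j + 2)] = (-j^2 - 4*j - 7/2)/(j^2 + 4*j + 4)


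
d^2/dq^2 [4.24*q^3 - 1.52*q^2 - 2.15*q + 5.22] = 25.44*q - 3.04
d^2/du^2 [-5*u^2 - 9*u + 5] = -10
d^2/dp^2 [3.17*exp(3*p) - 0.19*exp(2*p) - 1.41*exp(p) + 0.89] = (28.53*exp(2*p) - 0.76*exp(p) - 1.41)*exp(p)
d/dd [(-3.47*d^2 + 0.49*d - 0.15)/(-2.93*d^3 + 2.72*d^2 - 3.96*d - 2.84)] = (-10.1671*d^4 + 2.8714*d^3 + 11.0899*d^2 + 20.5256*d - 1.9856)/(8.5849*d^6 - 15.9392*d^5 + 30.604*d^4 - 4.9*d^3 + 0.231999999999999*d^2 + 22.4928*d + 8.0656)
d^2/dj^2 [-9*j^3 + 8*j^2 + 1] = 16 - 54*j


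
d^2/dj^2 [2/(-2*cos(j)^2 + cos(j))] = 2*(4*(1 - cos(2*j))^2 + 15*cos(j)/2 + 9*cos(2*j)/2 - 3*cos(3*j)/2 - 27/2)/((2*cos(j) - 1)^3*cos(j)^3)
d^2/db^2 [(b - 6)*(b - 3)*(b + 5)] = 6*b - 8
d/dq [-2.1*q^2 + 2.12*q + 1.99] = 2.12 - 4.2*q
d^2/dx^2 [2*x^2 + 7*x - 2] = 4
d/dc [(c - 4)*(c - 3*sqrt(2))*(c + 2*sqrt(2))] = 3*c^2 - 8*c - 2*sqrt(2)*c - 12 + 4*sqrt(2)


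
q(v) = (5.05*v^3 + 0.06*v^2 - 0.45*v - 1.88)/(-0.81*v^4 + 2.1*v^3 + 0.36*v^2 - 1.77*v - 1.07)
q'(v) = (15.15*v^2 + 0.12*v - 0.45)/(-0.81*v^4 + 2.1*v^3 + 0.36*v^2 - 1.77*v - 1.07) + (3.24*v^3 - 6.3*v^2 - 0.72*v + 1.77)*(5.05*v^3 + 0.06*v^2 - 0.45*v - 1.88)/(-0.81*v^4 + 2.1*v^3 + 0.36*v^2 - 1.77*v - 1.07)^2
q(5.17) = -2.40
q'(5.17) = 0.91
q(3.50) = -6.22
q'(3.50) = 5.64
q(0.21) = 1.37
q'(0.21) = -1.50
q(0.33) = 1.19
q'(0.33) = -1.54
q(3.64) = -5.52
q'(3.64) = 4.49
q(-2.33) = 1.42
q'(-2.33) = 0.44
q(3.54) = -6.00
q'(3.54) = 5.27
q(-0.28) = 3.11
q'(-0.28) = -8.51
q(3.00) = -11.09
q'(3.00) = 16.67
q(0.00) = 1.76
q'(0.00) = -2.49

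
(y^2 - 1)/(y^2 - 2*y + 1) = (y + 1)/(y - 1)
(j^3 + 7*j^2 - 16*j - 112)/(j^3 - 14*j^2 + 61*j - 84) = (j^2 + 11*j + 28)/(j^2 - 10*j + 21)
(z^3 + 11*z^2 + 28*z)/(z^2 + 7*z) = z + 4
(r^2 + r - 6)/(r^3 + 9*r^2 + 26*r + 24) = (r - 2)/(r^2 + 6*r + 8)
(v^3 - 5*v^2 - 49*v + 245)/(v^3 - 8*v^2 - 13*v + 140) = (v + 7)/(v + 4)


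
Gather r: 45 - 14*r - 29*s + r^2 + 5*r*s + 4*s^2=r^2 + r*(5*s - 14) + 4*s^2 - 29*s + 45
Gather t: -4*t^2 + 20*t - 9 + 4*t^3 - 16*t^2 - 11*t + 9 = 4*t^3 - 20*t^2 + 9*t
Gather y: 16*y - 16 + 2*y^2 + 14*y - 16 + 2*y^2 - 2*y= 4*y^2 + 28*y - 32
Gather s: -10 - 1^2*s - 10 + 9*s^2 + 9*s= 9*s^2 + 8*s - 20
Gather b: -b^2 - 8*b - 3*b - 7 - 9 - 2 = -b^2 - 11*b - 18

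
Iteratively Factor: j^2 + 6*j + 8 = (j + 4)*(j + 2)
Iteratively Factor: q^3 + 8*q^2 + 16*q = (q)*(q^2 + 8*q + 16) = q*(q + 4)*(q + 4)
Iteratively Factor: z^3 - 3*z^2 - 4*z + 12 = (z - 2)*(z^2 - z - 6) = (z - 2)*(z + 2)*(z - 3)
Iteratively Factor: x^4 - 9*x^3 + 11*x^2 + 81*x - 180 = (x - 3)*(x^3 - 6*x^2 - 7*x + 60) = (x - 4)*(x - 3)*(x^2 - 2*x - 15) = (x - 5)*(x - 4)*(x - 3)*(x + 3)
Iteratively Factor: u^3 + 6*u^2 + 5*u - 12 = (u - 1)*(u^2 + 7*u + 12) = (u - 1)*(u + 4)*(u + 3)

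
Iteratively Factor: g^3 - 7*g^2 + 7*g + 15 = (g + 1)*(g^2 - 8*g + 15) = (g - 3)*(g + 1)*(g - 5)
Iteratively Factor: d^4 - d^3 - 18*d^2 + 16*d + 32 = (d - 2)*(d^3 + d^2 - 16*d - 16) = (d - 2)*(d + 4)*(d^2 - 3*d - 4) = (d - 4)*(d - 2)*(d + 4)*(d + 1)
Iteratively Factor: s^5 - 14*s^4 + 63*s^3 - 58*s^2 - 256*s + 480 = (s - 3)*(s^4 - 11*s^3 + 30*s^2 + 32*s - 160) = (s - 5)*(s - 3)*(s^3 - 6*s^2 + 32) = (s - 5)*(s - 4)*(s - 3)*(s^2 - 2*s - 8) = (s - 5)*(s - 4)^2*(s - 3)*(s + 2)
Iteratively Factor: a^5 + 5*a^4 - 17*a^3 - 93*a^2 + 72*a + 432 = (a + 4)*(a^4 + a^3 - 21*a^2 - 9*a + 108) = (a + 3)*(a + 4)*(a^3 - 2*a^2 - 15*a + 36) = (a + 3)*(a + 4)^2*(a^2 - 6*a + 9) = (a - 3)*(a + 3)*(a + 4)^2*(a - 3)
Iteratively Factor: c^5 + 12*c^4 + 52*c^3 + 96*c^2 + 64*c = (c + 2)*(c^4 + 10*c^3 + 32*c^2 + 32*c) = c*(c + 2)*(c^3 + 10*c^2 + 32*c + 32) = c*(c + 2)*(c + 4)*(c^2 + 6*c + 8) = c*(c + 2)*(c + 4)^2*(c + 2)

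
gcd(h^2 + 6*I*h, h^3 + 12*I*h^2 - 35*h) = h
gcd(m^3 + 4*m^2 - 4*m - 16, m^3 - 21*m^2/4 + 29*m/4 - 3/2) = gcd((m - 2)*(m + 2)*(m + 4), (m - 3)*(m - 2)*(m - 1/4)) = m - 2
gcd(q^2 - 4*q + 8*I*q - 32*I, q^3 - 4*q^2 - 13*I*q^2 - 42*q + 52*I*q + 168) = q - 4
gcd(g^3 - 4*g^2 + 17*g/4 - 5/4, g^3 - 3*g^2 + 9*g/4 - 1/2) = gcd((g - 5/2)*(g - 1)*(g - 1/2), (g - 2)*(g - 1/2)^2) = g - 1/2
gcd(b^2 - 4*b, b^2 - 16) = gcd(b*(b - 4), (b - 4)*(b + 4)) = b - 4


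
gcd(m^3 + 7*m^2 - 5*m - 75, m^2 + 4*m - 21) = m - 3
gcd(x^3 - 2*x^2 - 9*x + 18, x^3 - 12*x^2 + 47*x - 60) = x - 3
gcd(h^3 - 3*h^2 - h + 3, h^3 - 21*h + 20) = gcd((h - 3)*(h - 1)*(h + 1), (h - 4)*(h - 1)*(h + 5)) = h - 1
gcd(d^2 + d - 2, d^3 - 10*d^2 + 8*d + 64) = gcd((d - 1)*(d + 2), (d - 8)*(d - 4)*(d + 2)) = d + 2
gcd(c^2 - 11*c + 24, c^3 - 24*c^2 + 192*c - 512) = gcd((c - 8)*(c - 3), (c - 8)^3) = c - 8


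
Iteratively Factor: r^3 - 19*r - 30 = (r + 3)*(r^2 - 3*r - 10) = (r + 2)*(r + 3)*(r - 5)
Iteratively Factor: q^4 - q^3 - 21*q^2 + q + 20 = (q - 1)*(q^3 - 21*q - 20) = (q - 5)*(q - 1)*(q^2 + 5*q + 4) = (q - 5)*(q - 1)*(q + 1)*(q + 4)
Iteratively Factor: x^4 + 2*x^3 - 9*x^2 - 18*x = (x)*(x^3 + 2*x^2 - 9*x - 18) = x*(x + 2)*(x^2 - 9) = x*(x - 3)*(x + 2)*(x + 3)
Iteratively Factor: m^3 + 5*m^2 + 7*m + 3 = (m + 1)*(m^2 + 4*m + 3) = (m + 1)*(m + 3)*(m + 1)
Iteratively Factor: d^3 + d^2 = (d)*(d^2 + d) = d*(d + 1)*(d)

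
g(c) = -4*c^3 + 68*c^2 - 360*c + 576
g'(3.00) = -60.00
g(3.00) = 0.00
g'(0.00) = -360.00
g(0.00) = 576.00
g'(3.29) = -42.45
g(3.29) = -14.81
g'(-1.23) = -545.43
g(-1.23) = 1129.12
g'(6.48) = 17.40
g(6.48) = 10.16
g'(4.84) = 17.13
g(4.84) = -26.98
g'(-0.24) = -393.33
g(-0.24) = 666.37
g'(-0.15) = -380.67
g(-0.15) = 631.54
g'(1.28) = -205.58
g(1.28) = 218.22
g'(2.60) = -87.52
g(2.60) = 29.38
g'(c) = -12*c^2 + 136*c - 360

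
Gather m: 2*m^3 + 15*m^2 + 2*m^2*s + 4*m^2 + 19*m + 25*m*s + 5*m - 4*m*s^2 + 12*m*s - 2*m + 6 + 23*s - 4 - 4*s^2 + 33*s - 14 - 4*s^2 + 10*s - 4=2*m^3 + m^2*(2*s + 19) + m*(-4*s^2 + 37*s + 22) - 8*s^2 + 66*s - 16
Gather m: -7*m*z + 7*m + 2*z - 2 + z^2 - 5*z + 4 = m*(7 - 7*z) + z^2 - 3*z + 2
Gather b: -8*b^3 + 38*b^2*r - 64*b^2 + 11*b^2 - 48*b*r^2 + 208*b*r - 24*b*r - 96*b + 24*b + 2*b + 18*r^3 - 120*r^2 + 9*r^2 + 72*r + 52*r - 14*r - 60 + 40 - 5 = -8*b^3 + b^2*(38*r - 53) + b*(-48*r^2 + 184*r - 70) + 18*r^3 - 111*r^2 + 110*r - 25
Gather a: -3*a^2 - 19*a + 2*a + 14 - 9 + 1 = -3*a^2 - 17*a + 6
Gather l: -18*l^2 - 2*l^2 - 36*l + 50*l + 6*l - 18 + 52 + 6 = -20*l^2 + 20*l + 40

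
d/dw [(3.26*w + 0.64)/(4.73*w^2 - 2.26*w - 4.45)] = (15.4198*w^2 - 7.3676*w - (3.26*w + 0.64)*(9.46*w - 2.26) - 14.507)/(-4.73*w^2 + 2.26*w + 4.45)^2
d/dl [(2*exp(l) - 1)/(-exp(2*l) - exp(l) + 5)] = ((2*exp(l) - 1)*(2*exp(l) + 1) - 2*exp(2*l) - 2*exp(l) + 10)*exp(l)/(exp(2*l) + exp(l) - 5)^2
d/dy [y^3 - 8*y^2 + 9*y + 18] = 3*y^2 - 16*y + 9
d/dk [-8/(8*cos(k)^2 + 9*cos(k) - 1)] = -8*(16*cos(k) + 9)*sin(k)/(8*cos(k)^2 + 9*cos(k) - 1)^2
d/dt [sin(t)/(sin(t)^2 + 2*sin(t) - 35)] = (cos(t)^2 - 36)*cos(t)/((sin(t) - 5)^2*(sin(t) + 7)^2)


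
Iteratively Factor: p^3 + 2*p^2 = (p)*(p^2 + 2*p) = p*(p + 2)*(p)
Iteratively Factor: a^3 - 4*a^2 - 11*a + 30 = (a + 3)*(a^2 - 7*a + 10) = (a - 5)*(a + 3)*(a - 2)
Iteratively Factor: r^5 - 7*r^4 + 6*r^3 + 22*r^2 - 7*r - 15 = (r - 3)*(r^4 - 4*r^3 - 6*r^2 + 4*r + 5) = (r - 3)*(r - 1)*(r^3 - 3*r^2 - 9*r - 5) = (r - 5)*(r - 3)*(r - 1)*(r^2 + 2*r + 1) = (r - 5)*(r - 3)*(r - 1)*(r + 1)*(r + 1)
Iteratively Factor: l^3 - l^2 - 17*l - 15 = (l + 3)*(l^2 - 4*l - 5) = (l - 5)*(l + 3)*(l + 1)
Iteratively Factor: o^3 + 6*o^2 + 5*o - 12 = (o + 3)*(o^2 + 3*o - 4) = (o - 1)*(o + 3)*(o + 4)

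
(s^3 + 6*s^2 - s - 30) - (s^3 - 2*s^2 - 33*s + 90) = 8*s^2 + 32*s - 120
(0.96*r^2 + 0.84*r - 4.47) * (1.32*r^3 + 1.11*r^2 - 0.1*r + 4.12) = 1.2672*r^5 + 2.1744*r^4 - 5.064*r^3 - 1.0905*r^2 + 3.9078*r - 18.4164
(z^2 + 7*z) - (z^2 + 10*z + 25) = -3*z - 25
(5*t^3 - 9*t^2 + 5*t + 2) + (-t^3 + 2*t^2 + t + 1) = 4*t^3 - 7*t^2 + 6*t + 3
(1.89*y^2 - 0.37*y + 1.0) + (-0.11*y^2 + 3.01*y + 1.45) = 1.78*y^2 + 2.64*y + 2.45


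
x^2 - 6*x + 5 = (x - 5)*(x - 1)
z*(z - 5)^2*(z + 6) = z^4 - 4*z^3 - 35*z^2 + 150*z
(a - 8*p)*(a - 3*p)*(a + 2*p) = a^3 - 9*a^2*p + 2*a*p^2 + 48*p^3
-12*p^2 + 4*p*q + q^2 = (-2*p + q)*(6*p + q)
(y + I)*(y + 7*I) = y^2 + 8*I*y - 7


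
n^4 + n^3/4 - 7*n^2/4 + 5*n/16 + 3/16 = (n - 1)*(n - 1/2)*(n + 1/4)*(n + 3/2)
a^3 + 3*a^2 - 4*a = a*(a - 1)*(a + 4)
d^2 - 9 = (d - 3)*(d + 3)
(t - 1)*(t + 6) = t^2 + 5*t - 6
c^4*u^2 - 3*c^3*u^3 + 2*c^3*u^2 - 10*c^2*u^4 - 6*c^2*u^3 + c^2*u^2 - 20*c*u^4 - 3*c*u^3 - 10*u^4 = (c - 5*u)*(c + 2*u)*(c*u + u)^2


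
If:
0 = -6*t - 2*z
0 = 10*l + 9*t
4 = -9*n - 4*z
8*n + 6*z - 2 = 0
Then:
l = 15/22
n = -16/11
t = -25/33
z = 25/11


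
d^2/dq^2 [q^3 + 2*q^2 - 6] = 6*q + 4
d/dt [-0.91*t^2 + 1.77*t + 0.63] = 1.77 - 1.82*t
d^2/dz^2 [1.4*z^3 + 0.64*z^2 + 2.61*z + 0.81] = 8.4*z + 1.28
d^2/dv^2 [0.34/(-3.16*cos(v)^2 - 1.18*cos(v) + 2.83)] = (13.580416*(1 - cos(v)^2)^2 + 3.803376*cos(v)^3 + 19.425832*cos(v)^2 - 6.471356*cos(v) - 20.608352)/(3.16*cos(v)^2 + 1.18*cos(v) - 2.83)^3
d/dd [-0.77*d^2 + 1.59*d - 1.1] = 1.59 - 1.54*d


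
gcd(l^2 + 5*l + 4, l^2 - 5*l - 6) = l + 1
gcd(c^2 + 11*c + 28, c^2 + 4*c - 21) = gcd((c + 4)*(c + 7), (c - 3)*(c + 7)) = c + 7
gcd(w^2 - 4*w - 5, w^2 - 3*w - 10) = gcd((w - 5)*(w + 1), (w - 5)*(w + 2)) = w - 5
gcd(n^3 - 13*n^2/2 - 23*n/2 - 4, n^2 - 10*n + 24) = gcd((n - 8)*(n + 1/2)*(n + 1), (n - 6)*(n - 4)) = 1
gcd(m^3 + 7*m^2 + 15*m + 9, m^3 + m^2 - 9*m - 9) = m^2 + 4*m + 3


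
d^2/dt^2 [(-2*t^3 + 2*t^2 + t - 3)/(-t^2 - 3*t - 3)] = 2*(17*t^3 + 81*t^2 + 90*t + 9)/(t^6 + 9*t^5 + 36*t^4 + 81*t^3 + 108*t^2 + 81*t + 27)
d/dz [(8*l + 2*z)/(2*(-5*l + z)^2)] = (13*l + z)/(5*l - z)^3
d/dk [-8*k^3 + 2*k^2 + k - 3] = -24*k^2 + 4*k + 1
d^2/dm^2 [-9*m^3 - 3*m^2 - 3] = -54*m - 6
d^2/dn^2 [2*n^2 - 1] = 4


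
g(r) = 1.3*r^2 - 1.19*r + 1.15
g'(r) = 2.6*r - 1.19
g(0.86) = 1.09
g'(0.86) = 1.05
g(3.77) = 15.14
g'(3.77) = 8.61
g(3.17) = 10.44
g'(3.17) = 7.05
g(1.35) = 1.91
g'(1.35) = 2.32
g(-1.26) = 4.71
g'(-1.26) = -4.47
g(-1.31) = 4.94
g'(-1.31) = -4.60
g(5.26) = 30.86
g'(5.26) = 12.49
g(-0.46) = 1.97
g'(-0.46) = -2.39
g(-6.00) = 55.09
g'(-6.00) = -16.79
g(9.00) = 95.74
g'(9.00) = 22.21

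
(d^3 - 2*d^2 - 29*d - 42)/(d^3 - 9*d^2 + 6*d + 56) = (d + 3)/(d - 4)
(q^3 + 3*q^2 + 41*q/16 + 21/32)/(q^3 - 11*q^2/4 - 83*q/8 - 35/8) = (q + 3/4)/(q - 5)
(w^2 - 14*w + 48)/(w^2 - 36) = (w - 8)/(w + 6)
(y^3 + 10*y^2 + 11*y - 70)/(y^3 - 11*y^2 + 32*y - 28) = (y^2 + 12*y + 35)/(y^2 - 9*y + 14)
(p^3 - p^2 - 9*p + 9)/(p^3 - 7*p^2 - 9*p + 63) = (p - 1)/(p - 7)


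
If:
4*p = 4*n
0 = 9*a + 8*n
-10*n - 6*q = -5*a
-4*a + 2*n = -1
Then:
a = 4/25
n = -9/50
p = -9/50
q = 13/30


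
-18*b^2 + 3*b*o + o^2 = (-3*b + o)*(6*b + o)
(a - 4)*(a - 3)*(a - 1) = a^3 - 8*a^2 + 19*a - 12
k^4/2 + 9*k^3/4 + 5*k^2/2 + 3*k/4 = k*(k/2 + 1/4)*(k + 1)*(k + 3)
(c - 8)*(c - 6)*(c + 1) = c^3 - 13*c^2 + 34*c + 48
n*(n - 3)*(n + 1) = n^3 - 2*n^2 - 3*n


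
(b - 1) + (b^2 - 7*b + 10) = b^2 - 6*b + 9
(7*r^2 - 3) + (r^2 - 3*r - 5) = 8*r^2 - 3*r - 8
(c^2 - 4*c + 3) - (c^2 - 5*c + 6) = c - 3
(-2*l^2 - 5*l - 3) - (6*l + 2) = -2*l^2 - 11*l - 5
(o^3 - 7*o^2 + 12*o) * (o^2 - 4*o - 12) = o^5 - 11*o^4 + 28*o^3 + 36*o^2 - 144*o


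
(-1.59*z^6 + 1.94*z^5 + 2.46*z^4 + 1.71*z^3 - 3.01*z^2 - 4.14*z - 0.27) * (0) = 0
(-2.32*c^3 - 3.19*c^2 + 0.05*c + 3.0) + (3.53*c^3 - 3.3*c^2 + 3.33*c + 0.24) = 1.21*c^3 - 6.49*c^2 + 3.38*c + 3.24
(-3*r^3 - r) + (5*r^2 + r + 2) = -3*r^3 + 5*r^2 + 2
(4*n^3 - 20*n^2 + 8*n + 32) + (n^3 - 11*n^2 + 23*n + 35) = 5*n^3 - 31*n^2 + 31*n + 67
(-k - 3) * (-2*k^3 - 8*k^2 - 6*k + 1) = 2*k^4 + 14*k^3 + 30*k^2 + 17*k - 3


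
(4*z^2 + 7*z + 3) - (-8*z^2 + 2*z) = 12*z^2 + 5*z + 3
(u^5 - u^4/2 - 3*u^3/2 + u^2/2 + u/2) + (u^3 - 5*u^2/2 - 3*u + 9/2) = u^5 - u^4/2 - u^3/2 - 2*u^2 - 5*u/2 + 9/2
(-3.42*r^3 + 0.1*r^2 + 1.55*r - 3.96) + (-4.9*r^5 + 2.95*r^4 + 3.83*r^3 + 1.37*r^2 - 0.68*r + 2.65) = -4.9*r^5 + 2.95*r^4 + 0.41*r^3 + 1.47*r^2 + 0.87*r - 1.31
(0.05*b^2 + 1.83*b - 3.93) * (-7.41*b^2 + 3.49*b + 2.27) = -0.3705*b^4 - 13.3858*b^3 + 35.6215*b^2 - 9.5616*b - 8.9211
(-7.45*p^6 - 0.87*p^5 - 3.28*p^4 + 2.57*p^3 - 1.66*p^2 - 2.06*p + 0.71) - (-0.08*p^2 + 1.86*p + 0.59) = -7.45*p^6 - 0.87*p^5 - 3.28*p^4 + 2.57*p^3 - 1.58*p^2 - 3.92*p + 0.12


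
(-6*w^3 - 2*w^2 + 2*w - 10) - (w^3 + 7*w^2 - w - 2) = -7*w^3 - 9*w^2 + 3*w - 8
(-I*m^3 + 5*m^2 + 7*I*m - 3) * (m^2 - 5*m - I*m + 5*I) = -I*m^5 + 4*m^4 + 5*I*m^4 - 20*m^3 + 2*I*m^3 + 4*m^2 - 10*I*m^2 - 20*m + 3*I*m - 15*I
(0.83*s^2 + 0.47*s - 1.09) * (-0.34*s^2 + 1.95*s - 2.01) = -0.2822*s^4 + 1.4587*s^3 - 0.3812*s^2 - 3.0702*s + 2.1909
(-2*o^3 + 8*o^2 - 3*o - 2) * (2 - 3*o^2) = 6*o^5 - 24*o^4 + 5*o^3 + 22*o^2 - 6*o - 4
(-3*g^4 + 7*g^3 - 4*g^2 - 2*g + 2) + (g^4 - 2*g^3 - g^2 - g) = -2*g^4 + 5*g^3 - 5*g^2 - 3*g + 2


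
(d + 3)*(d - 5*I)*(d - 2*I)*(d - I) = d^4 + 3*d^3 - 8*I*d^3 - 17*d^2 - 24*I*d^2 - 51*d + 10*I*d + 30*I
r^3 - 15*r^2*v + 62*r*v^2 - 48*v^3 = (r - 8*v)*(r - 6*v)*(r - v)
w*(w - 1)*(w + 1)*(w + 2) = w^4 + 2*w^3 - w^2 - 2*w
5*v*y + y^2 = y*(5*v + y)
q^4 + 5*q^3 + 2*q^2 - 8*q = q*(q - 1)*(q + 2)*(q + 4)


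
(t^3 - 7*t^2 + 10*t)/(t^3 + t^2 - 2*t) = (t^2 - 7*t + 10)/(t^2 + t - 2)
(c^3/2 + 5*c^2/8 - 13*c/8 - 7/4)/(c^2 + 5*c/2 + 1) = (4*c^2 - 3*c - 7)/(4*(2*c + 1))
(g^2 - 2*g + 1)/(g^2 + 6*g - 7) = (g - 1)/(g + 7)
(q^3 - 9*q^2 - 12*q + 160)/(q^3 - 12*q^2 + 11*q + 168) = (q^2 - q - 20)/(q^2 - 4*q - 21)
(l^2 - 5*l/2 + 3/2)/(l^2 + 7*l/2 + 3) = (2*l^2 - 5*l + 3)/(2*l^2 + 7*l + 6)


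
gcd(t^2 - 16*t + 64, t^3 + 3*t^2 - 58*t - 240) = t - 8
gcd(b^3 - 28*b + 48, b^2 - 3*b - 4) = b - 4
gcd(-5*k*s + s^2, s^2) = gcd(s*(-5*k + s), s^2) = s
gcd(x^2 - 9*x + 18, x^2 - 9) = x - 3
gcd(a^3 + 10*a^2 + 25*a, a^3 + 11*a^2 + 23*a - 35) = a + 5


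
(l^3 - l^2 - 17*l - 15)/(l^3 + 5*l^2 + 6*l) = (l^2 - 4*l - 5)/(l*(l + 2))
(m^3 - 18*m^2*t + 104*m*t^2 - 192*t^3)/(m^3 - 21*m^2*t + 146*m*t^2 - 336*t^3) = (-m + 4*t)/(-m + 7*t)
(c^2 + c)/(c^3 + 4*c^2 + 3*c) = 1/(c + 3)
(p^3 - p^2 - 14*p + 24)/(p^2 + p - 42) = (p^3 - p^2 - 14*p + 24)/(p^2 + p - 42)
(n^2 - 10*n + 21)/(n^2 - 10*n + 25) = (n^2 - 10*n + 21)/(n^2 - 10*n + 25)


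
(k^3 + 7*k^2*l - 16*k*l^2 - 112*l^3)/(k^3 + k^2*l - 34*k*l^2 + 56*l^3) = (k + 4*l)/(k - 2*l)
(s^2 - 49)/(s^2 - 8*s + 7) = (s + 7)/(s - 1)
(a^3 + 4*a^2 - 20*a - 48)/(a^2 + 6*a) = a - 2 - 8/a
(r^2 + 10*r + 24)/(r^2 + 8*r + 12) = (r + 4)/(r + 2)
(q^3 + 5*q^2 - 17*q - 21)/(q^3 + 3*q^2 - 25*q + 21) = (q + 1)/(q - 1)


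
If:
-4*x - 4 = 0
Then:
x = -1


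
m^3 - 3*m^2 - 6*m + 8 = (m - 4)*(m - 1)*(m + 2)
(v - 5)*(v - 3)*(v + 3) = v^3 - 5*v^2 - 9*v + 45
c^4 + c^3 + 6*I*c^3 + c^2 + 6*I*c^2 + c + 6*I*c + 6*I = (c + 1)*(c - I)*(c + I)*(c + 6*I)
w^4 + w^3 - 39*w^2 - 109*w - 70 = (w - 7)*(w + 1)*(w + 2)*(w + 5)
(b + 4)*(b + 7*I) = b^2 + 4*b + 7*I*b + 28*I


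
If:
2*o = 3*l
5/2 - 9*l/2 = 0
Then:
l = 5/9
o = 5/6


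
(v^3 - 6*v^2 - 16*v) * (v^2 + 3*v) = v^5 - 3*v^4 - 34*v^3 - 48*v^2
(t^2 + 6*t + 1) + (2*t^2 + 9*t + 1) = 3*t^2 + 15*t + 2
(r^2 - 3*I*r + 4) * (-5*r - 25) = -5*r^3 - 25*r^2 + 15*I*r^2 - 20*r + 75*I*r - 100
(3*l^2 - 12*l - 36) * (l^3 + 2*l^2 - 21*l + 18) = 3*l^5 - 6*l^4 - 123*l^3 + 234*l^2 + 540*l - 648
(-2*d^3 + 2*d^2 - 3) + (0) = -2*d^3 + 2*d^2 - 3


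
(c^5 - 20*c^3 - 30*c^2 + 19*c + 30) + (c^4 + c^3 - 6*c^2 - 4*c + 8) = c^5 + c^4 - 19*c^3 - 36*c^2 + 15*c + 38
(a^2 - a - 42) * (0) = 0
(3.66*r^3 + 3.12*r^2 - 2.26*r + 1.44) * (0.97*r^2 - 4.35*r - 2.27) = 3.5502*r^5 - 12.8946*r^4 - 24.0724*r^3 + 4.1454*r^2 - 1.1338*r - 3.2688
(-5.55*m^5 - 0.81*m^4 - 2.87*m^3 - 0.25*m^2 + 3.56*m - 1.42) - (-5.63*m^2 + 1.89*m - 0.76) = -5.55*m^5 - 0.81*m^4 - 2.87*m^3 + 5.38*m^2 + 1.67*m - 0.66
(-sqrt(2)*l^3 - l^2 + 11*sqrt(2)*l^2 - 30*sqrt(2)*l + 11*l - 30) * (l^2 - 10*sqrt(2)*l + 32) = -sqrt(2)*l^5 + 11*sqrt(2)*l^4 + 19*l^4 - 209*l^3 - 52*sqrt(2)*l^3 + 242*sqrt(2)*l^2 + 538*l^2 - 660*sqrt(2)*l + 352*l - 960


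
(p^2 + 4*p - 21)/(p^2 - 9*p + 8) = (p^2 + 4*p - 21)/(p^2 - 9*p + 8)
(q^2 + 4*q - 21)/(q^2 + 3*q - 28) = (q - 3)/(q - 4)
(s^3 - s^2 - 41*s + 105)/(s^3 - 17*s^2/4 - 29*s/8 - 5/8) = 8*(s^2 + 4*s - 21)/(8*s^2 + 6*s + 1)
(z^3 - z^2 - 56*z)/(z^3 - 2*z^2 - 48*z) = (z + 7)/(z + 6)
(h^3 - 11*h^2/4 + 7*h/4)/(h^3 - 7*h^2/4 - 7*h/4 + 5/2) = h*(4*h - 7)/(4*h^2 - 3*h - 10)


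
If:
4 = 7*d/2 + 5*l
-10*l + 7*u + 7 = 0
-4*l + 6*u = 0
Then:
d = -41/56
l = 21/16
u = 7/8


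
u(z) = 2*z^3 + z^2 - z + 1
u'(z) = 6*z^2 + 2*z - 1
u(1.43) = 7.46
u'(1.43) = 14.13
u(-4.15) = -120.57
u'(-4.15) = 94.04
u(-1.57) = -2.70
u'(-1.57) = 10.65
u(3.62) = 105.36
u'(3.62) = 84.87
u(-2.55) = -23.11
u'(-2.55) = 32.92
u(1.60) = 10.15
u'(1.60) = 17.56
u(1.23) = 5.00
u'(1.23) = 10.54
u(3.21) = 74.25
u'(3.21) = 67.24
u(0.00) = 1.00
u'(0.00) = -1.00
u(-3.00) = -41.00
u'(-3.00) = 47.00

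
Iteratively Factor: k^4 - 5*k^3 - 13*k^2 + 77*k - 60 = (k + 4)*(k^3 - 9*k^2 + 23*k - 15) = (k - 1)*(k + 4)*(k^2 - 8*k + 15) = (k - 5)*(k - 1)*(k + 4)*(k - 3)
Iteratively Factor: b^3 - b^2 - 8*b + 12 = (b - 2)*(b^2 + b - 6) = (b - 2)^2*(b + 3)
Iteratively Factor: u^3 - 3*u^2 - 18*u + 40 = (u + 4)*(u^2 - 7*u + 10) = (u - 2)*(u + 4)*(u - 5)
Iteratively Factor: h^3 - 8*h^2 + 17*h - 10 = (h - 1)*(h^2 - 7*h + 10) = (h - 2)*(h - 1)*(h - 5)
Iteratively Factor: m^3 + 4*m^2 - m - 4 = (m + 1)*(m^2 + 3*m - 4) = (m - 1)*(m + 1)*(m + 4)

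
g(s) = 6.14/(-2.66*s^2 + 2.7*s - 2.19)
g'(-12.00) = -0.00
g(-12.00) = -0.01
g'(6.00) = 0.03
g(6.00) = -0.08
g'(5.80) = 0.03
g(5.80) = -0.08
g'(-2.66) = -0.13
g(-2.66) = -0.22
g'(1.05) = 3.39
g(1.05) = -2.68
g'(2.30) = 0.58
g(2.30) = -0.61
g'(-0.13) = -3.11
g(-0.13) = -2.37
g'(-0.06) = -3.32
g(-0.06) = -2.60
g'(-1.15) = -0.70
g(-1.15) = -0.70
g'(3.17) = 0.21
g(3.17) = -0.30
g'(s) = 6.14*(5.32*s - 2.7)/(-2.66*s^2 + 2.7*s - 2.19)^2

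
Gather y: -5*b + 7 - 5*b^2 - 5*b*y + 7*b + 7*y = -5*b^2 + 2*b + y*(7 - 5*b) + 7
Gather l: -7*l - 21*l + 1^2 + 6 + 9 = 16 - 28*l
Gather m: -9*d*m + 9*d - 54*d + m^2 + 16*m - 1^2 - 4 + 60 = -45*d + m^2 + m*(16 - 9*d) + 55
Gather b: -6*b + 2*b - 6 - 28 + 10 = -4*b - 24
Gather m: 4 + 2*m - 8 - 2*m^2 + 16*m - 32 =-2*m^2 + 18*m - 36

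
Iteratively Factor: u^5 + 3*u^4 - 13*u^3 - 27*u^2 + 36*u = (u + 3)*(u^4 - 13*u^2 + 12*u) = (u - 1)*(u + 3)*(u^3 + u^2 - 12*u) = (u - 1)*(u + 3)*(u + 4)*(u^2 - 3*u) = u*(u - 1)*(u + 3)*(u + 4)*(u - 3)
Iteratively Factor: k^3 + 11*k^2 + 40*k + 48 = (k + 4)*(k^2 + 7*k + 12) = (k + 3)*(k + 4)*(k + 4)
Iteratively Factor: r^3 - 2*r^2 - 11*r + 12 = (r - 1)*(r^2 - r - 12) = (r - 4)*(r - 1)*(r + 3)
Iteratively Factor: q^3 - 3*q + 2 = (q - 1)*(q^2 + q - 2) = (q - 1)*(q + 2)*(q - 1)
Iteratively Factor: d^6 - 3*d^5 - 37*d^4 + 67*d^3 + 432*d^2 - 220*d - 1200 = (d - 5)*(d^5 + 2*d^4 - 27*d^3 - 68*d^2 + 92*d + 240) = (d - 5)*(d + 4)*(d^4 - 2*d^3 - 19*d^2 + 8*d + 60) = (d - 5)*(d - 2)*(d + 4)*(d^3 - 19*d - 30) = (d - 5)*(d - 2)*(d + 2)*(d + 4)*(d^2 - 2*d - 15) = (d - 5)*(d - 2)*(d + 2)*(d + 3)*(d + 4)*(d - 5)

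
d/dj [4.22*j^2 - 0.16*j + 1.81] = 8.44*j - 0.16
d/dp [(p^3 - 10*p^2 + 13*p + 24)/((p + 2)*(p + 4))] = (p^4 + 12*p^3 - 49*p^2 - 208*p - 40)/(p^4 + 12*p^3 + 52*p^2 + 96*p + 64)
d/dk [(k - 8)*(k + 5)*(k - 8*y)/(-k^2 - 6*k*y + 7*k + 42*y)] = ((k - 8)*(k + 5)*(k - 8*y)*(2*k + 6*y - 7) - ((k - 8)*(k + 5) + (k - 8)*(k - 8*y) + (k + 5)*(k - 8*y))*(k^2 + 6*k*y - 7*k - 42*y))/(k^2 + 6*k*y - 7*k - 42*y)^2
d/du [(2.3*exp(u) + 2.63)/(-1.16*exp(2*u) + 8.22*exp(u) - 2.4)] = (2.668*exp(2*u) + 6.1016*exp(u) - 27.1386)*exp(u)/(1.3456*exp(4*u) - 19.0704*exp(3*u) + 73.1364*exp(2*u) - 39.456*exp(u) + 5.76)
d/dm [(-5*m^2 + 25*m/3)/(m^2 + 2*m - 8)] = 5*(-11*m^2 + 48*m - 40)/(3*(m^4 + 4*m^3 - 12*m^2 - 32*m + 64))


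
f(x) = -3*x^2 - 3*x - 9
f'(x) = -6*x - 3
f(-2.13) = -16.22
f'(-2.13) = 9.78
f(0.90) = -14.13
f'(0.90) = -8.40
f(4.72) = -90.00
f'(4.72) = -31.32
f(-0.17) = -8.58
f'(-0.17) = -1.98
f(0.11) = -9.37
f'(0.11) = -3.66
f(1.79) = -23.98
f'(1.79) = -13.74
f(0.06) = -9.19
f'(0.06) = -3.36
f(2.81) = -41.12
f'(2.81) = -19.86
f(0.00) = -9.00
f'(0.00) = -3.00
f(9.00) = -279.00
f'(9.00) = -57.00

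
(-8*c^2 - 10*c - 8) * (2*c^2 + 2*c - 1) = -16*c^4 - 36*c^3 - 28*c^2 - 6*c + 8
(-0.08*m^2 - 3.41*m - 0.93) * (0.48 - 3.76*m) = 0.3008*m^3 + 12.7832*m^2 + 1.86*m - 0.4464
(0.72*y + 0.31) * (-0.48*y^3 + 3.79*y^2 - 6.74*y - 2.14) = -0.3456*y^4 + 2.58*y^3 - 3.6779*y^2 - 3.6302*y - 0.6634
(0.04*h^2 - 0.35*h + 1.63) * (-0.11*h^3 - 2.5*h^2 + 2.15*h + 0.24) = -0.0044*h^5 - 0.0615*h^4 + 0.7817*h^3 - 4.8179*h^2 + 3.4205*h + 0.3912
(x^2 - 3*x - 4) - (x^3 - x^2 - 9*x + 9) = -x^3 + 2*x^2 + 6*x - 13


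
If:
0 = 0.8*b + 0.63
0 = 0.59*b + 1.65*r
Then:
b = -0.79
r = 0.28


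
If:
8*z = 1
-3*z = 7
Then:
No Solution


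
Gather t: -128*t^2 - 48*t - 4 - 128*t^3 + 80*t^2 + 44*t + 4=-128*t^3 - 48*t^2 - 4*t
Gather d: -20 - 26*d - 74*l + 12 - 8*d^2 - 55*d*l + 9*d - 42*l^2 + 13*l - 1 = -8*d^2 + d*(-55*l - 17) - 42*l^2 - 61*l - 9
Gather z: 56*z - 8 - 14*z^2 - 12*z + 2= -14*z^2 + 44*z - 6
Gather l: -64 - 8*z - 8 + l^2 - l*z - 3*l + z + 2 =l^2 + l*(-z - 3) - 7*z - 70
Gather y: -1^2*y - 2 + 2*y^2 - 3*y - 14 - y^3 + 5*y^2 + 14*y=-y^3 + 7*y^2 + 10*y - 16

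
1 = 1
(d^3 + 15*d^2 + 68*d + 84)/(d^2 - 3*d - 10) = (d^2 + 13*d + 42)/(d - 5)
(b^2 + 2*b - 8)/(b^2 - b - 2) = (b + 4)/(b + 1)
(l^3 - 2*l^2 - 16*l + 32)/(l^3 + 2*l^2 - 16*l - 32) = (l - 2)/(l + 2)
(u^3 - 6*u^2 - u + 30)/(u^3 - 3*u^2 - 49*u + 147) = (u^2 - 3*u - 10)/(u^2 - 49)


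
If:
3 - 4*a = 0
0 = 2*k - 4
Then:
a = 3/4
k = 2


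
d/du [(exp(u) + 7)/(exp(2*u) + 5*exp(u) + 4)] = (-(exp(u) + 7)*(2*exp(u) + 5) + exp(2*u) + 5*exp(u) + 4)*exp(u)/(exp(2*u) + 5*exp(u) + 4)^2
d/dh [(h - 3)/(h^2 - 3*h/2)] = 2*(-2*h^2 + 12*h - 9)/(h^2*(4*h^2 - 12*h + 9))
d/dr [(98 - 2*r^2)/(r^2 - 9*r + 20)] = 6*(3*r^2 - 46*r + 147)/(r^4 - 18*r^3 + 121*r^2 - 360*r + 400)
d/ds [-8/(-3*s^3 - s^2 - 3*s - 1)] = 8*(-9*s^2 - 2*s - 3)/(3*s^3 + s^2 + 3*s + 1)^2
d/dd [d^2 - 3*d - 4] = 2*d - 3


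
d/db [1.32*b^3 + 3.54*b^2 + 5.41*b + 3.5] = 3.96*b^2 + 7.08*b + 5.41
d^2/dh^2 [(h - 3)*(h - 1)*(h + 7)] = 6*h + 6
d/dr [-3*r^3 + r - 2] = 1 - 9*r^2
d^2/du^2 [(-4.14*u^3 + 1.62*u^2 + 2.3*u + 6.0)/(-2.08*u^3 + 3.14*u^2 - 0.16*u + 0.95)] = (5.6843418860808e-14*u^7 + 40.0608000000001*u^6 - 67.9710720000001*u^5 - 119.967744*u^4 + 512.241192*u^3 - 396.24492*u^2 + 10.5339*u + 31.8655)/(8.998912*u^9 - 40.754688*u^8 + 63.600576*u^7 - 49.559336*u^6 + 42.120192*u^5 - 30.237972*u^4 + 8.499376*u^3 - 8.57451*u^2 + 0.4332*u - 0.857375)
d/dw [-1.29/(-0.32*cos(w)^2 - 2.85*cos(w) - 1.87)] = (0.8256*cos(w) + 3.6765)*sin(w)/(0.32*cos(w)^2 + 2.85*cos(w) + 1.87)^2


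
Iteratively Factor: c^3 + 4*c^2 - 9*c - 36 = (c + 3)*(c^2 + c - 12) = (c - 3)*(c + 3)*(c + 4)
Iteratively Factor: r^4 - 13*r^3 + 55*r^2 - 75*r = (r - 5)*(r^3 - 8*r^2 + 15*r) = (r - 5)*(r - 3)*(r^2 - 5*r) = (r - 5)^2*(r - 3)*(r)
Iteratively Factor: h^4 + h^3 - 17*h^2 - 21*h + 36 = (h + 3)*(h^3 - 2*h^2 - 11*h + 12) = (h - 1)*(h + 3)*(h^2 - h - 12) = (h - 1)*(h + 3)^2*(h - 4)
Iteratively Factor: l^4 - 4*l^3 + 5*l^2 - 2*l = (l)*(l^3 - 4*l^2 + 5*l - 2) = l*(l - 1)*(l^2 - 3*l + 2) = l*(l - 1)^2*(l - 2)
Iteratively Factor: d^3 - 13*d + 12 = (d - 3)*(d^2 + 3*d - 4) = (d - 3)*(d + 4)*(d - 1)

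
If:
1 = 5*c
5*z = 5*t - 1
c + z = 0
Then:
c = 1/5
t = 0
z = -1/5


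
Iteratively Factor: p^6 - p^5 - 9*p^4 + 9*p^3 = (p - 3)*(p^5 + 2*p^4 - 3*p^3) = p*(p - 3)*(p^4 + 2*p^3 - 3*p^2) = p^2*(p - 3)*(p^3 + 2*p^2 - 3*p) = p^2*(p - 3)*(p + 3)*(p^2 - p) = p^2*(p - 3)*(p - 1)*(p + 3)*(p)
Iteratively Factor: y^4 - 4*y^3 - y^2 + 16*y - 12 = (y + 2)*(y^3 - 6*y^2 + 11*y - 6) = (y - 2)*(y + 2)*(y^2 - 4*y + 3) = (y - 2)*(y - 1)*(y + 2)*(y - 3)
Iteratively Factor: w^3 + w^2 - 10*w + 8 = (w - 1)*(w^2 + 2*w - 8) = (w - 2)*(w - 1)*(w + 4)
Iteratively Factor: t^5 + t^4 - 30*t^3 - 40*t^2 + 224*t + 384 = (t + 3)*(t^4 - 2*t^3 - 24*t^2 + 32*t + 128) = (t + 3)*(t + 4)*(t^3 - 6*t^2 + 32) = (t - 4)*(t + 3)*(t + 4)*(t^2 - 2*t - 8) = (t - 4)*(t + 2)*(t + 3)*(t + 4)*(t - 4)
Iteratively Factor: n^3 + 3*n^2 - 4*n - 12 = (n + 2)*(n^2 + n - 6) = (n - 2)*(n + 2)*(n + 3)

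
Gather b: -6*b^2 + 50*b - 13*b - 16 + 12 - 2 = -6*b^2 + 37*b - 6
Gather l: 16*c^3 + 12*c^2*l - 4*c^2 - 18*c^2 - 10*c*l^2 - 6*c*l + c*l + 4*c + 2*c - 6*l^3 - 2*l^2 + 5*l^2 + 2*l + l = 16*c^3 - 22*c^2 + 6*c - 6*l^3 + l^2*(3 - 10*c) + l*(12*c^2 - 5*c + 3)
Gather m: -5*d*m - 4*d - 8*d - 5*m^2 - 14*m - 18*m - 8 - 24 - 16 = -12*d - 5*m^2 + m*(-5*d - 32) - 48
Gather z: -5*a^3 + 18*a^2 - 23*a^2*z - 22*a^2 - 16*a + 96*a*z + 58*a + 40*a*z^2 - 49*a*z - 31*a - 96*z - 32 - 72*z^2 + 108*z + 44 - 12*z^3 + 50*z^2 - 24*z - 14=-5*a^3 - 4*a^2 + 11*a - 12*z^3 + z^2*(40*a - 22) + z*(-23*a^2 + 47*a - 12) - 2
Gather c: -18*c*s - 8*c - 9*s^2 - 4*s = c*(-18*s - 8) - 9*s^2 - 4*s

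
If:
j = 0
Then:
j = 0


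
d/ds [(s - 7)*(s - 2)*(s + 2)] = 3*s^2 - 14*s - 4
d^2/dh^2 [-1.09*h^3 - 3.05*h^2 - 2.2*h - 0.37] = -6.54*h - 6.1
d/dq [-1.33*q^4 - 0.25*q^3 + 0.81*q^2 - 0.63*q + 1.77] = -5.32*q^3 - 0.75*q^2 + 1.62*q - 0.63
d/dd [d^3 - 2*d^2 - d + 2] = 3*d^2 - 4*d - 1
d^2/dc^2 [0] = 0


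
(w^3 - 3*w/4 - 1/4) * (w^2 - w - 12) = w^5 - w^4 - 51*w^3/4 + w^2/2 + 37*w/4 + 3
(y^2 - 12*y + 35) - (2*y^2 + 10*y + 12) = -y^2 - 22*y + 23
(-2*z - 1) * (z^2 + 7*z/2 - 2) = -2*z^3 - 8*z^2 + z/2 + 2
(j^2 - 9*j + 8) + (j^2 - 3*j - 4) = 2*j^2 - 12*j + 4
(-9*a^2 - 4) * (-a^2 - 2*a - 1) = 9*a^4 + 18*a^3 + 13*a^2 + 8*a + 4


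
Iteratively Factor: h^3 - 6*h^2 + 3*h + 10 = (h + 1)*(h^2 - 7*h + 10) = (h - 5)*(h + 1)*(h - 2)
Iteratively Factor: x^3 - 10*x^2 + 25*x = (x)*(x^2 - 10*x + 25) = x*(x - 5)*(x - 5)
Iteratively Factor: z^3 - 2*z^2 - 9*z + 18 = (z + 3)*(z^2 - 5*z + 6) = (z - 2)*(z + 3)*(z - 3)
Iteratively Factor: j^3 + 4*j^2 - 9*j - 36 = (j - 3)*(j^2 + 7*j + 12) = (j - 3)*(j + 4)*(j + 3)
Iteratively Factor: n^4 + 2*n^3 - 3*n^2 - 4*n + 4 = (n - 1)*(n^3 + 3*n^2 - 4) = (n - 1)*(n + 2)*(n^2 + n - 2) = (n - 1)*(n + 2)^2*(n - 1)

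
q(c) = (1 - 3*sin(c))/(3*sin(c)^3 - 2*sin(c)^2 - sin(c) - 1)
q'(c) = (1 - 3*sin(c))*(-9*sin(c)^2*cos(c) + 4*sin(c)*cos(c) + cos(c))/(3*sin(c)^3 - 2*sin(c)^2 - sin(c) - 1)^2 - 3*cos(c)/(3*sin(c)^3 - 2*sin(c)^2 - sin(c) - 1)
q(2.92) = -0.27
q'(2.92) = -2.57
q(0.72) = 0.59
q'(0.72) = 1.42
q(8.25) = 1.39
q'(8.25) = -2.17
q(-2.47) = -1.53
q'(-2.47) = 1.92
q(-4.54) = 1.85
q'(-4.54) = -1.62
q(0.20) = -0.32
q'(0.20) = 2.71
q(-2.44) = -1.47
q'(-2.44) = 1.86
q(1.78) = 1.78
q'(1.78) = -1.84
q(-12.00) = 0.37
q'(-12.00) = 1.43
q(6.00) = -1.95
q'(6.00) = 1.43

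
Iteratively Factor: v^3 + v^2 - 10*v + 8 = (v - 2)*(v^2 + 3*v - 4) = (v - 2)*(v - 1)*(v + 4)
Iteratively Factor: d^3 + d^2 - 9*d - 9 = (d + 1)*(d^2 - 9) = (d - 3)*(d + 1)*(d + 3)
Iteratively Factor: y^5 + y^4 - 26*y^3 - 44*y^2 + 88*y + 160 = (y + 2)*(y^4 - y^3 - 24*y^2 + 4*y + 80) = (y + 2)^2*(y^3 - 3*y^2 - 18*y + 40) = (y - 2)*(y + 2)^2*(y^2 - y - 20) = (y - 5)*(y - 2)*(y + 2)^2*(y + 4)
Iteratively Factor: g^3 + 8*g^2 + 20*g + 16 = (g + 2)*(g^2 + 6*g + 8) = (g + 2)^2*(g + 4)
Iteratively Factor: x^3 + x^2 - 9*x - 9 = (x + 3)*(x^2 - 2*x - 3) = (x + 1)*(x + 3)*(x - 3)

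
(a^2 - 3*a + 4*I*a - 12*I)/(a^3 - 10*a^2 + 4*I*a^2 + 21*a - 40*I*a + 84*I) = 1/(a - 7)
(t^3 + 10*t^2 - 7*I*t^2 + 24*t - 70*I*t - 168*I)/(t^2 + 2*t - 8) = (t^2 + t*(6 - 7*I) - 42*I)/(t - 2)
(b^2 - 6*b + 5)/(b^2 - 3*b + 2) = (b - 5)/(b - 2)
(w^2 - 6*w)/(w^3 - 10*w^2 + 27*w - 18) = w/(w^2 - 4*w + 3)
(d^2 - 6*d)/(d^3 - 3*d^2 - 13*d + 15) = d*(d - 6)/(d^3 - 3*d^2 - 13*d + 15)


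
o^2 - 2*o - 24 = (o - 6)*(o + 4)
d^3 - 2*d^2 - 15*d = d*(d - 5)*(d + 3)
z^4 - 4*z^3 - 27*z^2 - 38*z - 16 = (z - 8)*(z + 1)^2*(z + 2)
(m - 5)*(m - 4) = m^2 - 9*m + 20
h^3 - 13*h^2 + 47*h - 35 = (h - 7)*(h - 5)*(h - 1)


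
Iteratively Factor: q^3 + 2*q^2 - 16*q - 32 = (q + 4)*(q^2 - 2*q - 8) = (q - 4)*(q + 4)*(q + 2)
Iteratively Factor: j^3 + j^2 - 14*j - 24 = (j + 3)*(j^2 - 2*j - 8) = (j - 4)*(j + 3)*(j + 2)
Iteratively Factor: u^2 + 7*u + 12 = (u + 3)*(u + 4)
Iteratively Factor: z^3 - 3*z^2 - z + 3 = (z + 1)*(z^2 - 4*z + 3) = (z - 1)*(z + 1)*(z - 3)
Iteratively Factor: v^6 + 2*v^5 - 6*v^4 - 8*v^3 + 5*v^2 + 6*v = (v)*(v^5 + 2*v^4 - 6*v^3 - 8*v^2 + 5*v + 6) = v*(v - 2)*(v^4 + 4*v^3 + 2*v^2 - 4*v - 3) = v*(v - 2)*(v + 1)*(v^3 + 3*v^2 - v - 3) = v*(v - 2)*(v + 1)*(v + 3)*(v^2 - 1) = v*(v - 2)*(v - 1)*(v + 1)*(v + 3)*(v + 1)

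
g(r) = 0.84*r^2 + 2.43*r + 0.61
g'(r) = 1.68*r + 2.43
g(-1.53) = -1.14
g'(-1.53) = -0.14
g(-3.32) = 1.80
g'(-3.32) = -3.15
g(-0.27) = 0.02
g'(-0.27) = 1.98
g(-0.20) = 0.16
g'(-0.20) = 2.09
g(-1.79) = -1.05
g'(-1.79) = -0.58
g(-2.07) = -0.82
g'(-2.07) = -1.05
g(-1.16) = -1.08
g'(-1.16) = 0.48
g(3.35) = 18.18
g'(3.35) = 8.06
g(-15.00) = 153.16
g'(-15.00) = -22.77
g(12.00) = 150.73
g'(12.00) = 22.59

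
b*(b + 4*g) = b^2 + 4*b*g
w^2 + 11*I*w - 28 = (w + 4*I)*(w + 7*I)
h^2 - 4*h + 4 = (h - 2)^2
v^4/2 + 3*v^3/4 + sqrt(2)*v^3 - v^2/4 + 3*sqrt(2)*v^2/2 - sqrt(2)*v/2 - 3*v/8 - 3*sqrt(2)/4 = (v/2 + sqrt(2))*(v + 3/2)*(v - sqrt(2)/2)*(v + sqrt(2)/2)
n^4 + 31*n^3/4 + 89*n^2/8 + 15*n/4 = n*(n + 1/2)*(n + 5/4)*(n + 6)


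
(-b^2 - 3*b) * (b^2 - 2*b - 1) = -b^4 - b^3 + 7*b^2 + 3*b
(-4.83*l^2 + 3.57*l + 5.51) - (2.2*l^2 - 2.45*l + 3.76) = -7.03*l^2 + 6.02*l + 1.75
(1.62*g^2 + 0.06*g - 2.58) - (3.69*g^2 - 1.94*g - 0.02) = -2.07*g^2 + 2.0*g - 2.56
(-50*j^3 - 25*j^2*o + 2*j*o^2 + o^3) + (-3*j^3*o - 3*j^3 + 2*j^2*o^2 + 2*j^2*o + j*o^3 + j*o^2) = -3*j^3*o - 53*j^3 + 2*j^2*o^2 - 23*j^2*o + j*o^3 + 3*j*o^2 + o^3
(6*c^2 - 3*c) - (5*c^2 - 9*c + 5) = c^2 + 6*c - 5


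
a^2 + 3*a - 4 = (a - 1)*(a + 4)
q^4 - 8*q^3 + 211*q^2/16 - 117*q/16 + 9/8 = (q - 6)*(q - 1)*(q - 3/4)*(q - 1/4)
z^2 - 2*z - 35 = (z - 7)*(z + 5)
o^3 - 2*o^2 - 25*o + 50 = (o - 5)*(o - 2)*(o + 5)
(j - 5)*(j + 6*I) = j^2 - 5*j + 6*I*j - 30*I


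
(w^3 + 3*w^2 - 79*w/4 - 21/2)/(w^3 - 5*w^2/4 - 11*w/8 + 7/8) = 2*(4*w^3 + 12*w^2 - 79*w - 42)/(8*w^3 - 10*w^2 - 11*w + 7)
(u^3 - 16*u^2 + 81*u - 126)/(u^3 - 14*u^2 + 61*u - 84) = (u - 6)/(u - 4)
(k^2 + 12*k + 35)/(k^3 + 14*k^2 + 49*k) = (k + 5)/(k*(k + 7))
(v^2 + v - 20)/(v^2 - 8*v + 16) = (v + 5)/(v - 4)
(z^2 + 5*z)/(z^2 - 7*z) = (z + 5)/(z - 7)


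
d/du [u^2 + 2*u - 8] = 2*u + 2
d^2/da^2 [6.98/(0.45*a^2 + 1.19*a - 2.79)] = (-2.8269*a^2 - 7.47558*a + 6.98*(0.9*a + 1.19)*(1.8*a + 2.38) + 17.52678)/(0.45*a^2 + 1.19*a - 2.79)^3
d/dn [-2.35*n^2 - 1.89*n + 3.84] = -4.7*n - 1.89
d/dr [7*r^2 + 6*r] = 14*r + 6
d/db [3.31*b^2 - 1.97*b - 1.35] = 6.62*b - 1.97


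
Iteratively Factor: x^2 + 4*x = (x + 4)*(x)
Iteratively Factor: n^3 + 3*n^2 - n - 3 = (n + 1)*(n^2 + 2*n - 3) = (n - 1)*(n + 1)*(n + 3)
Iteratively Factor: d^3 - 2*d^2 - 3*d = (d)*(d^2 - 2*d - 3) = d*(d - 3)*(d + 1)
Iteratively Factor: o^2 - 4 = (o + 2)*(o - 2)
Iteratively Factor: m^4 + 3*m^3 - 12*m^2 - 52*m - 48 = (m - 4)*(m^3 + 7*m^2 + 16*m + 12) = (m - 4)*(m + 3)*(m^2 + 4*m + 4) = (m - 4)*(m + 2)*(m + 3)*(m + 2)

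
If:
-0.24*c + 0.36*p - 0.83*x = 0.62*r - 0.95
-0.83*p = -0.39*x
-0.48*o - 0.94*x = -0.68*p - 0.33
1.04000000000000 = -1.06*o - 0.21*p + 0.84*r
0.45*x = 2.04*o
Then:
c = -0.96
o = 0.10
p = 0.21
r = 1.42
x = 0.45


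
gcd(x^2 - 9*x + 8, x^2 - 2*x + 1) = x - 1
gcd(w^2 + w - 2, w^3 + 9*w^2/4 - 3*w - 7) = w + 2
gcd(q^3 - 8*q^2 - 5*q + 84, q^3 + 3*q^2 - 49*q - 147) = q^2 - 4*q - 21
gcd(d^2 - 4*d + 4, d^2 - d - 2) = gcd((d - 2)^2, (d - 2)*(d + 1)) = d - 2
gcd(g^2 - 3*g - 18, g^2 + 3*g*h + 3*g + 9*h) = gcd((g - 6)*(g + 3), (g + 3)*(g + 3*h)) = g + 3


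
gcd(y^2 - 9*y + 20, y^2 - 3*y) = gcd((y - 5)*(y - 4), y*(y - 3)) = 1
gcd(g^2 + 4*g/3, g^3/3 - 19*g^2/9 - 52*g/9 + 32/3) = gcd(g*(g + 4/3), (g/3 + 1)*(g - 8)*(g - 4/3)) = 1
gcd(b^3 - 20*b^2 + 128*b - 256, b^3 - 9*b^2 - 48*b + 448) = b^2 - 16*b + 64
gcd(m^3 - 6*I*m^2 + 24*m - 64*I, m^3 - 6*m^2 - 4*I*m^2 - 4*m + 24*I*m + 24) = m - 2*I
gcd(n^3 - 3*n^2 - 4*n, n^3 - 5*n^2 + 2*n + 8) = n^2 - 3*n - 4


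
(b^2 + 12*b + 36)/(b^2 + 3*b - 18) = (b + 6)/(b - 3)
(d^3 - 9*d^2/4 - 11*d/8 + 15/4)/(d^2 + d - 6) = (d^2 - d/4 - 15/8)/(d + 3)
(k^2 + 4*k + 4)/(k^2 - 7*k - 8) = (k^2 + 4*k + 4)/(k^2 - 7*k - 8)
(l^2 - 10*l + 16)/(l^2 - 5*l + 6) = (l - 8)/(l - 3)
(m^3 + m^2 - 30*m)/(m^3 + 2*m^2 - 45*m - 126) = m*(m - 5)/(m^2 - 4*m - 21)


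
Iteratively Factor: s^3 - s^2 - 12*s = (s + 3)*(s^2 - 4*s) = s*(s + 3)*(s - 4)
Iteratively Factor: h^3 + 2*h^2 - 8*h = (h)*(h^2 + 2*h - 8) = h*(h + 4)*(h - 2)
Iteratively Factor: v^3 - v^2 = (v)*(v^2 - v) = v^2*(v - 1)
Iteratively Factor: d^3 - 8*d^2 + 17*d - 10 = (d - 1)*(d^2 - 7*d + 10) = (d - 2)*(d - 1)*(d - 5)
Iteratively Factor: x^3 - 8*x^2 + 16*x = (x - 4)*(x^2 - 4*x) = x*(x - 4)*(x - 4)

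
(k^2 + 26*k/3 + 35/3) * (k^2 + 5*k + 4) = k^4 + 41*k^3/3 + 59*k^2 + 93*k + 140/3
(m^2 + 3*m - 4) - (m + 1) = m^2 + 2*m - 5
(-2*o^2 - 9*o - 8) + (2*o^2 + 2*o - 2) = -7*o - 10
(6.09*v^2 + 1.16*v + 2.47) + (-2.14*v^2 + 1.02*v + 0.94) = 3.95*v^2 + 2.18*v + 3.41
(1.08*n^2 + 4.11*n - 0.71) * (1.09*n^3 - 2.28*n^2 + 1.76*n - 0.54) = 1.1772*n^5 + 2.0175*n^4 - 8.2439*n^3 + 8.2692*n^2 - 3.469*n + 0.3834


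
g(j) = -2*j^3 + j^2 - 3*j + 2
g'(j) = -6*j^2 + 2*j - 3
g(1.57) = -7.98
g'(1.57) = -14.65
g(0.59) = 0.17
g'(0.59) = -3.91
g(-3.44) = 105.57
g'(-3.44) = -80.88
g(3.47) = -79.93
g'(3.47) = -68.31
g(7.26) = -732.39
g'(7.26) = -304.73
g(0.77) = -0.63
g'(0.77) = -5.02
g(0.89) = -1.29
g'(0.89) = -5.97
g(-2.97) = 72.13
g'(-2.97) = -61.87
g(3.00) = -52.00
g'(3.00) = -51.00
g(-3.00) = 74.00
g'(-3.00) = -63.00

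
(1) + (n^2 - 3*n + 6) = n^2 - 3*n + 7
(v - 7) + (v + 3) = 2*v - 4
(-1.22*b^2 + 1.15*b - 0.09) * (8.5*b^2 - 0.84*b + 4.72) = -10.37*b^4 + 10.7998*b^3 - 7.4894*b^2 + 5.5036*b - 0.4248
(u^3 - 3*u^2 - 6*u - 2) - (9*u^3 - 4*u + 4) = -8*u^3 - 3*u^2 - 2*u - 6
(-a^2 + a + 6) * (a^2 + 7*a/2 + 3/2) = -a^4 - 5*a^3/2 + 8*a^2 + 45*a/2 + 9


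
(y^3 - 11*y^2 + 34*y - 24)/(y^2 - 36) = (y^2 - 5*y + 4)/(y + 6)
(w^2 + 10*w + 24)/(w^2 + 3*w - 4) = (w + 6)/(w - 1)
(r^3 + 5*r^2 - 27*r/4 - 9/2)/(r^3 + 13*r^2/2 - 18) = (r + 1/2)/(r + 2)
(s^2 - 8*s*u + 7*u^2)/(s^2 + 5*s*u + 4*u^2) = (s^2 - 8*s*u + 7*u^2)/(s^2 + 5*s*u + 4*u^2)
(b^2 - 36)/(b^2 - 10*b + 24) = (b + 6)/(b - 4)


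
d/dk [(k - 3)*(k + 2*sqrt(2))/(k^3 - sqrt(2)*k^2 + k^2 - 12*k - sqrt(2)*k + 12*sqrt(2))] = (-k^2 - 4*sqrt(2)*k - 12*sqrt(2) + 4)/(k^4 - 2*sqrt(2)*k^3 + 8*k^3 - 16*sqrt(2)*k^2 + 18*k^2 - 32*sqrt(2)*k + 16*k + 32)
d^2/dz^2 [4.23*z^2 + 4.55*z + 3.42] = 8.46000000000000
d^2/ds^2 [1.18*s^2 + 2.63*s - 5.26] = 2.36000000000000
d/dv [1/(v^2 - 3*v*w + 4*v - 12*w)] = (-2*v + 3*w - 4)/(v^2 - 3*v*w + 4*v - 12*w)^2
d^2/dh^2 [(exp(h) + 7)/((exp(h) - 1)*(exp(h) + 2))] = (exp(4*h) + 27*exp(3*h) + 33*exp(2*h) + 65*exp(h) + 18)*exp(h)/(exp(6*h) + 3*exp(5*h) - 3*exp(4*h) - 11*exp(3*h) + 6*exp(2*h) + 12*exp(h) - 8)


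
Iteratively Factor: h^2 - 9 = (h - 3)*(h + 3)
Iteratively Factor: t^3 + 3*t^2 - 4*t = (t)*(t^2 + 3*t - 4) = t*(t + 4)*(t - 1)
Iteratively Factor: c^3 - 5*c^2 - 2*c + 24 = (c - 3)*(c^2 - 2*c - 8) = (c - 4)*(c - 3)*(c + 2)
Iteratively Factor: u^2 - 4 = (u - 2)*(u + 2)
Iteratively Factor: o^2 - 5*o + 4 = (o - 4)*(o - 1)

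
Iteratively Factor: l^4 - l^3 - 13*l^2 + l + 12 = (l - 4)*(l^3 + 3*l^2 - l - 3) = (l - 4)*(l - 1)*(l^2 + 4*l + 3) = (l - 4)*(l - 1)*(l + 1)*(l + 3)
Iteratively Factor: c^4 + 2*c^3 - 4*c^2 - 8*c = (c + 2)*(c^3 - 4*c) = (c + 2)^2*(c^2 - 2*c) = (c - 2)*(c + 2)^2*(c)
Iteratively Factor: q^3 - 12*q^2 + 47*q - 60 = (q - 5)*(q^2 - 7*q + 12) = (q - 5)*(q - 3)*(q - 4)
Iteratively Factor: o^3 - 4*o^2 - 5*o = (o)*(o^2 - 4*o - 5) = o*(o + 1)*(o - 5)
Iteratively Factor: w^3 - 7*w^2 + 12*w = (w - 4)*(w^2 - 3*w) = w*(w - 4)*(w - 3)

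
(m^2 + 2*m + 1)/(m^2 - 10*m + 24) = (m^2 + 2*m + 1)/(m^2 - 10*m + 24)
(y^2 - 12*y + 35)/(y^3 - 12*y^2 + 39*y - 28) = (y - 5)/(y^2 - 5*y + 4)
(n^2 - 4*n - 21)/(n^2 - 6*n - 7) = (n + 3)/(n + 1)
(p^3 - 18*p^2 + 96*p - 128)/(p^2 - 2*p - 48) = (p^2 - 10*p + 16)/(p + 6)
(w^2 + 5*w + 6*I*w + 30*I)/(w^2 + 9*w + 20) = (w + 6*I)/(w + 4)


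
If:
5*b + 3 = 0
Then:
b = -3/5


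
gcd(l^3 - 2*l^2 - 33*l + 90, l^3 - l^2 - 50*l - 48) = l + 6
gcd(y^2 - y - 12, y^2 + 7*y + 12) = y + 3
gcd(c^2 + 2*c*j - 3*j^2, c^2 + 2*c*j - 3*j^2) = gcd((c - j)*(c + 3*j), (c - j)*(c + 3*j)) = c^2 + 2*c*j - 3*j^2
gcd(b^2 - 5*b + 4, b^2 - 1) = b - 1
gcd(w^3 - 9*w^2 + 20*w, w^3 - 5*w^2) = w^2 - 5*w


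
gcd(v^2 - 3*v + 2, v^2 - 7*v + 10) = v - 2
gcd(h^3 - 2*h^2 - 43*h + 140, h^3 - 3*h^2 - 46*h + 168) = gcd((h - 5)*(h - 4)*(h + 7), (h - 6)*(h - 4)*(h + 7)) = h^2 + 3*h - 28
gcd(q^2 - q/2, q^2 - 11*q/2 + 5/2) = q - 1/2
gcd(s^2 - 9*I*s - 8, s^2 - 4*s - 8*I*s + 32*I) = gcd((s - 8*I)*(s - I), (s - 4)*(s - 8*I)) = s - 8*I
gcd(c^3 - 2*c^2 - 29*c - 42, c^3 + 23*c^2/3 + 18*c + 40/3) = c + 2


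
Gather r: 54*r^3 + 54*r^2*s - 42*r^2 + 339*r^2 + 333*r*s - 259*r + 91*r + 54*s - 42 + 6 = 54*r^3 + r^2*(54*s + 297) + r*(333*s - 168) + 54*s - 36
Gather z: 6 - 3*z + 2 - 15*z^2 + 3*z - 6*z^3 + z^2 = -6*z^3 - 14*z^2 + 8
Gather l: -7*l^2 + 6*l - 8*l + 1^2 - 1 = -7*l^2 - 2*l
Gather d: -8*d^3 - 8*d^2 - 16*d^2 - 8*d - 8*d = -8*d^3 - 24*d^2 - 16*d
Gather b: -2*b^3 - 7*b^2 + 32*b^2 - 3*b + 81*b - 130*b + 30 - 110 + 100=-2*b^3 + 25*b^2 - 52*b + 20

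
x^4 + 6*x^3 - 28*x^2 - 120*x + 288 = (x - 4)*(x - 2)*(x + 6)^2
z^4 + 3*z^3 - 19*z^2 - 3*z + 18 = (z - 3)*(z - 1)*(z + 1)*(z + 6)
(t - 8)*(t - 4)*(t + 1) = t^3 - 11*t^2 + 20*t + 32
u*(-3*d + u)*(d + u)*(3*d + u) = -9*d^3*u - 9*d^2*u^2 + d*u^3 + u^4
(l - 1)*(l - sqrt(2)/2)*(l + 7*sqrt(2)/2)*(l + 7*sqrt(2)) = l^4 - l^3 + 10*sqrt(2)*l^3 - 10*sqrt(2)*l^2 + 77*l^2/2 - 77*l/2 - 49*sqrt(2)*l/2 + 49*sqrt(2)/2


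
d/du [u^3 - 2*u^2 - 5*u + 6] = 3*u^2 - 4*u - 5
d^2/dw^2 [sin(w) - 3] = -sin(w)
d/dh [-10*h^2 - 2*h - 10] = -20*h - 2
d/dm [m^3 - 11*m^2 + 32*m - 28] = 3*m^2 - 22*m + 32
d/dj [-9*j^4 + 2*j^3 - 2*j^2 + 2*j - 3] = -36*j^3 + 6*j^2 - 4*j + 2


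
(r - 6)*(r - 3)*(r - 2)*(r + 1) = r^4 - 10*r^3 + 25*r^2 - 36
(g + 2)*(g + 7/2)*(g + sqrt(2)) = g^3 + sqrt(2)*g^2 + 11*g^2/2 + 7*g + 11*sqrt(2)*g/2 + 7*sqrt(2)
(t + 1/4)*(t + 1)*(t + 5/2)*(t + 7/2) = t^4 + 29*t^3/4 + 33*t^2/2 + 199*t/16 + 35/16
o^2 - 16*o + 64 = (o - 8)^2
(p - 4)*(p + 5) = p^2 + p - 20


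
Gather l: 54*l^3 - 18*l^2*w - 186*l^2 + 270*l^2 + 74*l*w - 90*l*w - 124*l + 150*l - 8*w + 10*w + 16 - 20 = 54*l^3 + l^2*(84 - 18*w) + l*(26 - 16*w) + 2*w - 4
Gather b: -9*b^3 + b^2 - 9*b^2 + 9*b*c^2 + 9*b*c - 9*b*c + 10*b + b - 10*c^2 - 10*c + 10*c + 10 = -9*b^3 - 8*b^2 + b*(9*c^2 + 11) - 10*c^2 + 10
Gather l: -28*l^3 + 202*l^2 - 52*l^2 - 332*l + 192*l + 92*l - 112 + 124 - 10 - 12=-28*l^3 + 150*l^2 - 48*l - 10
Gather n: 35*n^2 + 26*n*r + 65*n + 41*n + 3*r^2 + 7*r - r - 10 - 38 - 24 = 35*n^2 + n*(26*r + 106) + 3*r^2 + 6*r - 72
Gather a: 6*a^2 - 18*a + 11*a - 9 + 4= 6*a^2 - 7*a - 5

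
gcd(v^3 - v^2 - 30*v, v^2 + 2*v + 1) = 1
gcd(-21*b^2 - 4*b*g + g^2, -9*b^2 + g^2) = 3*b + g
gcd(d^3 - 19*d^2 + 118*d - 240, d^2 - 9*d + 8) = d - 8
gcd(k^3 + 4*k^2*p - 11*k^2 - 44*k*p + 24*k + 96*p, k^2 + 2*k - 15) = k - 3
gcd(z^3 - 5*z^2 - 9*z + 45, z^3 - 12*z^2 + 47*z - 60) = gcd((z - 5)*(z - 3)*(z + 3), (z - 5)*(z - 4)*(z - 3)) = z^2 - 8*z + 15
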